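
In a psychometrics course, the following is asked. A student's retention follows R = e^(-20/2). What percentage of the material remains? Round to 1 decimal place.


R = e^(-t/S)
-t/S = -20/2 = -10.0
R = e^(-10.0) = 4.5e-05
Percentage = 4.5e-05 * 100
= 0.0


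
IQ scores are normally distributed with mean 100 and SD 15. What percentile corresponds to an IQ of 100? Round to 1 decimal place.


z = (IQ - mean) / SD
z = (100 - 100) / 15 = 0.0
Percentile = Phi(0.0) * 100
Phi(0.0) = 0.5
= 50.0


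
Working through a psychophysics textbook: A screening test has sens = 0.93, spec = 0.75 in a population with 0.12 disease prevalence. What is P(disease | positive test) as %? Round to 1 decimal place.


PPV = (sens * prev) / (sens * prev + (1-spec) * (1-prev))
Numerator = 0.93 * 0.12 = 0.1116
P(positive and no disease) = (1 - spec) * (1 - prev) = (1 - 0.75) * (1 - 0.12) = 0.22
Denominator = 0.1116 + 0.22 = 0.3316
PPV = 0.1116 / 0.3316 = 0.33655
As percentage = 33.7


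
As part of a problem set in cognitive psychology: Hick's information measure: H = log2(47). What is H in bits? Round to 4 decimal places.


H = log2(n)
H = log2(47)
= 5.5546


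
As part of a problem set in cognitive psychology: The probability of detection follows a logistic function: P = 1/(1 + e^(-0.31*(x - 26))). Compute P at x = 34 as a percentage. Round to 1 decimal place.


P(x) = 1/(1 + e^(-0.31*(34 - 26)))
Exponent = -0.31 * 8 = -2.48
e^(-2.48) = 0.083743
P = 1/(1 + 0.083743) = 0.922728
Percentage = 92.3


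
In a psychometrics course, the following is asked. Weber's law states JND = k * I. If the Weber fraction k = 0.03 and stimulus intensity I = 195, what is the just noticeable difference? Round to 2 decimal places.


JND = k * I
JND = 0.03 * 195
= 5.85


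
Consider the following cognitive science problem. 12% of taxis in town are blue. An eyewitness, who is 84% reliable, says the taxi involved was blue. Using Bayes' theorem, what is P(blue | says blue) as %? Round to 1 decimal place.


P(blue | says blue) = P(says blue | blue)*P(blue) / [P(says blue | blue)*P(blue) + P(says blue | not blue)*P(not blue)]
Numerator = 0.84 * 0.12 = 0.1008
False identification = 0.16 * 0.88 = 0.1408
P = 0.1008 / (0.1008 + 0.1408)
= 0.1008 / 0.2416
As percentage = 41.7


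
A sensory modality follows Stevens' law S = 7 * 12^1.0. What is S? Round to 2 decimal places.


S = 7 * 12^1.0
12^1.0 = 12.0
S = 7 * 12.0
= 84.00


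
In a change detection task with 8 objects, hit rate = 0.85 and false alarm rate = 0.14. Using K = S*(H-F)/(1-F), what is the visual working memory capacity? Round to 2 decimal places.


K = S * (H - F) / (1 - F)
H - F = 0.71
1 - F = 0.86
K = 8 * 0.71 / 0.86
= 6.60


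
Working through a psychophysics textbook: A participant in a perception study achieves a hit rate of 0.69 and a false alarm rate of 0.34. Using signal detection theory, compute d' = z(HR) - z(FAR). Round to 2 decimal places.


d' = z(HR) - z(FAR)
z(0.69) = 0.4959
z(0.34) = -0.4125
d' = 0.4959 - -0.4125
= 0.91


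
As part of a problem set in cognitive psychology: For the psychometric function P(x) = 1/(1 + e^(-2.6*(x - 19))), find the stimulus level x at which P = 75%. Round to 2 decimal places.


At P = 0.75: 0.75 = 1/(1 + e^(-k*(x-x0)))
Solving: e^(-k*(x-x0)) = 1/3
x = x0 + ln(3)/k
ln(3) = 1.0986
x = 19 + 1.0986/2.6
= 19 + 0.4225
= 19.42


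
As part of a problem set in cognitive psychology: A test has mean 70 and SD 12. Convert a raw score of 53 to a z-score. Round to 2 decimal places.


z = (X - mu) / sigma
= (53 - 70) / 12
= -17 / 12
= -1.42


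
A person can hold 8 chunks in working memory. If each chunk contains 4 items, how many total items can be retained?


Total items = chunks * items_per_chunk
= 8 * 4
= 32


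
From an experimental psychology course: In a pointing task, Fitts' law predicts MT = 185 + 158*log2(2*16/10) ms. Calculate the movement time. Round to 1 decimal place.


MT = 185 + 158 * log2(2*16/10)
2D/W = 3.2
log2(3.2) = 1.6781
MT = 185 + 158 * 1.6781
= 450.1 ms


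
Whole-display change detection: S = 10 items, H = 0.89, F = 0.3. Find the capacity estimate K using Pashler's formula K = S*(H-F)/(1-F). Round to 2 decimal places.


K = S * (H - F) / (1 - F)
H - F = 0.59
1 - F = 0.7
K = 10 * 0.59 / 0.7
= 8.43


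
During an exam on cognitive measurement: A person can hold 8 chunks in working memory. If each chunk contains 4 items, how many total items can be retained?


Total items = chunks * items_per_chunk
= 8 * 4
= 32


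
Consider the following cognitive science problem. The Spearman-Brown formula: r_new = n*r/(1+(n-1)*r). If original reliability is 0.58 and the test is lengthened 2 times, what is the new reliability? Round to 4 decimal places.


r_new = n*r / (1 + (n-1)*r)
Numerator = 2 * 0.58 = 1.16
Denominator = 1 + 1 * 0.58 = 1.58
r_new = 1.16 / 1.58
= 0.7342


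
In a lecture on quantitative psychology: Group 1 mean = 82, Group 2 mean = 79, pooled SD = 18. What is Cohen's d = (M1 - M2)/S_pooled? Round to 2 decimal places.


Cohen's d = (M1 - M2) / S_pooled
= (82 - 79) / 18
= 3 / 18
= 0.17


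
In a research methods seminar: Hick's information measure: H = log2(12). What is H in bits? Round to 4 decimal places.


H = log2(n)
H = log2(12)
= 3.5850


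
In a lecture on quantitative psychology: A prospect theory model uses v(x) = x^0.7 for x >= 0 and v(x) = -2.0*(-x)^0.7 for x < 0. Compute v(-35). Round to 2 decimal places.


Since x = -35 < 0, use v(x) = -lambda*(-x)^alpha
(-x) = 35
35^0.7 = 12.0461
v(-35) = -2.0 * 12.0461
= -24.09


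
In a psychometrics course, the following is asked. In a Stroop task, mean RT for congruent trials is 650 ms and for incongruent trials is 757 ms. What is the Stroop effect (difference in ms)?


Stroop effect = RT(incongruent) - RT(congruent)
= 757 - 650
= 107 ms


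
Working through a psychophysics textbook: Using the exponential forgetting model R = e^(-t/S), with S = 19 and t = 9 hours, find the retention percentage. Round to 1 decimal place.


R = e^(-t/S)
-t/S = -9/19 = -0.473684
R = e^(-0.473684) = 0.622704
Percentage = 0.622704 * 100
= 62.3


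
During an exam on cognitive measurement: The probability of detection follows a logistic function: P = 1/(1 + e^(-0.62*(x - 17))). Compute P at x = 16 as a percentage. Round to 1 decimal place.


P(x) = 1/(1 + e^(-0.62*(16 - 17)))
Exponent = -0.62 * -1 = 0.62
e^(0.62) = 1.858928
P = 1/(1 + 1.858928) = 0.349781
Percentage = 35.0


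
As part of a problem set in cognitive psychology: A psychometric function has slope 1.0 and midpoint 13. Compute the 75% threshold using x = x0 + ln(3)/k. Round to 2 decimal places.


At P = 0.75: 0.75 = 1/(1 + e^(-k*(x-x0)))
Solving: e^(-k*(x-x0)) = 1/3
x = x0 + ln(3)/k
ln(3) = 1.0986
x = 13 + 1.0986/1.0
= 13 + 1.0986
= 14.10


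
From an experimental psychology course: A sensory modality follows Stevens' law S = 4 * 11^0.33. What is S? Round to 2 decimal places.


S = 4 * 11^0.33
11^0.33 = 2.2063
S = 4 * 2.2063
= 8.83


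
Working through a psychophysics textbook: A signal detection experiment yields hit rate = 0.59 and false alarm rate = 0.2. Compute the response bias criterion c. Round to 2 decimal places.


c = -0.5 * (z(HR) + z(FAR))
z(0.59) = 0.2275
z(0.2) = -0.8416
c = -0.5 * (0.2275 + -0.8416)
= -0.5 * -0.6141
= 0.31


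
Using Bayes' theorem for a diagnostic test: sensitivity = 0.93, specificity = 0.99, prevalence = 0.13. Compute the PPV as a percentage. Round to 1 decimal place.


PPV = (sens * prev) / (sens * prev + (1-spec) * (1-prev))
Numerator = 0.93 * 0.13 = 0.1209
P(positive and no disease) = (1 - spec) * (1 - prev) = (1 - 0.99) * (1 - 0.13) = 0.0087
Denominator = 0.1209 + 0.0087 = 0.1296
PPV = 0.1209 / 0.1296 = 0.93287
As percentage = 93.3


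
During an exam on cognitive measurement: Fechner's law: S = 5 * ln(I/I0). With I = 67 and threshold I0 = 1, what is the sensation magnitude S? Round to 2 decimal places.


S = 5 * ln(67/1)
I/I0 = 67.0
ln(67.0) = 4.2047
S = 5 * 4.2047
= 21.02


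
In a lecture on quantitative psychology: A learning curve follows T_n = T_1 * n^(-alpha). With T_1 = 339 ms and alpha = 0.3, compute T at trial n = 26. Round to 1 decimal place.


T_n = 339 * 26^(-0.3)
26^(-0.3) = 0.376277
T_n = 339 * 0.376277
= 127.6 ms


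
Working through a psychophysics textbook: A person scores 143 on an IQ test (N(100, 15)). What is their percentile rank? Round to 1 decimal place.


z = (IQ - mean) / SD
z = (143 - 100) / 15 = 2.8667
Percentile = Phi(2.8667) * 100
Phi(2.8667) = 0.997926
= 99.8


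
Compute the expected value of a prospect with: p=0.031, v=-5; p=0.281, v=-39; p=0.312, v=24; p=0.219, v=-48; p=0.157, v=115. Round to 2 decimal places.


EU = sum(p_i * v_i)
0.031 * -5 = -0.155
0.281 * -39 = -10.959
0.312 * 24 = 7.488
0.219 * -48 = -10.512
0.157 * 115 = 18.055
EU = -0.155 + -10.959 + 7.488 + -10.512 + 18.055
= 3.92


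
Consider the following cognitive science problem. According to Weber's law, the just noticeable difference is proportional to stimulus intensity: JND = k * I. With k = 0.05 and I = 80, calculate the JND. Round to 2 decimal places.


JND = k * I
JND = 0.05 * 80
= 4.00


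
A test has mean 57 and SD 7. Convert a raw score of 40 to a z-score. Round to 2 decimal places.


z = (X - mu) / sigma
= (40 - 57) / 7
= -17 / 7
= -2.43


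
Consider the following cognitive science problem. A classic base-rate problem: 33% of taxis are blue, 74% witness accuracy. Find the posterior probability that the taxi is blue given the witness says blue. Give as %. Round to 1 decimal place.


P(blue | says blue) = P(says blue | blue)*P(blue) / [P(says blue | blue)*P(blue) + P(says blue | not blue)*P(not blue)]
Numerator = 0.74 * 0.33 = 0.2442
False identification = 0.26 * 0.67 = 0.1742
P = 0.2442 / (0.2442 + 0.1742)
= 0.2442 / 0.4184
As percentage = 58.4


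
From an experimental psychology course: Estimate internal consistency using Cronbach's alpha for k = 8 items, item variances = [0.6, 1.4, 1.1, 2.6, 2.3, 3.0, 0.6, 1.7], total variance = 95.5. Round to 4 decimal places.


alpha = (k/(k-1)) * (1 - sum(s_i^2)/s_total^2)
sum(item variances) = 13.3
k/(k-1) = 8/7 = 1.142857
1 - 13.3/95.5 = 1 - 0.139267 = 0.860733
alpha = 1.142857 * 0.860733
= 0.9837


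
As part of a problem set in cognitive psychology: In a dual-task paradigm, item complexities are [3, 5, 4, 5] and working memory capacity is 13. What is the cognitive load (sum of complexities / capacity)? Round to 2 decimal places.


Total complexity = 3 + 5 + 4 + 5 = 17
Load = total / capacity = 17 / 13
= 1.31


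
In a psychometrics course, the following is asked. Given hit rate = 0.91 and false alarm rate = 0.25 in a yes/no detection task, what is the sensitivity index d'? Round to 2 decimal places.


d' = z(HR) - z(FAR)
z(0.91) = 1.3408
z(0.25) = -0.6745
d' = 1.3408 - -0.6745
= 2.02


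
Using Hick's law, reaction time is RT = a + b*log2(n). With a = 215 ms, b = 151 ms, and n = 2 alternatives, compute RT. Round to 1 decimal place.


RT = 215 + 151 * log2(2)
log2(2) = 1.0
RT = 215 + 151 * 1.0
= 215 + 151.0
= 366.0 ms


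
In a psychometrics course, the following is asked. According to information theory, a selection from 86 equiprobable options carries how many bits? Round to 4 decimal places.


H = log2(n)
H = log2(86)
= 6.4263


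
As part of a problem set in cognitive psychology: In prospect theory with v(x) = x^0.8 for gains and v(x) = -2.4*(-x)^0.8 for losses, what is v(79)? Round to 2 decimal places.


Since x = 79 >= 0, use v(x) = x^0.8
79^0.8 = 32.9687
v(79) = 32.97


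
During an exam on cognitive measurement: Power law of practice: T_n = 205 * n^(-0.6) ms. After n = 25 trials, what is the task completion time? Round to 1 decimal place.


T_n = 205 * 25^(-0.6)
25^(-0.6) = 0.144956
T_n = 205 * 0.144956
= 29.7 ms


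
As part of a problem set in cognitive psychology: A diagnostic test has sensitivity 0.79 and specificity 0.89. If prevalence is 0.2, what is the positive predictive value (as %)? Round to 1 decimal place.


PPV = (sens * prev) / (sens * prev + (1-spec) * (1-prev))
Numerator = 0.79 * 0.2 = 0.158
P(positive and no disease) = (1 - spec) * (1 - prev) = (1 - 0.89) * (1 - 0.2) = 0.088
Denominator = 0.158 + 0.088 = 0.246
PPV = 0.158 / 0.246 = 0.642276
As percentage = 64.2


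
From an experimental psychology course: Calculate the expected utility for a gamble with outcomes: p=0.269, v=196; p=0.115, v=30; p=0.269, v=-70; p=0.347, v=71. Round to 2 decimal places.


EU = sum(p_i * v_i)
0.269 * 196 = 52.724
0.115 * 30 = 3.45
0.269 * -70 = -18.83
0.347 * 71 = 24.637
EU = 52.724 + 3.45 + -18.83 + 24.637
= 61.98


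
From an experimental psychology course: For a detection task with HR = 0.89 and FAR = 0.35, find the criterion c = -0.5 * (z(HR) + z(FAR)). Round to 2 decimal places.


c = -0.5 * (z(HR) + z(FAR))
z(0.89) = 1.2265
z(0.35) = -0.3853
c = -0.5 * (1.2265 + -0.3853)
= -0.5 * 0.8412
= -0.42


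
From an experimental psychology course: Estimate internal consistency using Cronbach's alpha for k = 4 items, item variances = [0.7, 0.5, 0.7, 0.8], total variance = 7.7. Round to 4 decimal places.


alpha = (k/(k-1)) * (1 - sum(s_i^2)/s_total^2)
sum(item variances) = 2.7
k/(k-1) = 4/3 = 1.333333
1 - 2.7/7.7 = 1 - 0.350649 = 0.649351
alpha = 1.333333 * 0.649351
= 0.8658


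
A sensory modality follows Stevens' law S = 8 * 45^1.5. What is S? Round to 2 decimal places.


S = 8 * 45^1.5
45^1.5 = 301.8692
S = 8 * 301.8692
= 2414.95


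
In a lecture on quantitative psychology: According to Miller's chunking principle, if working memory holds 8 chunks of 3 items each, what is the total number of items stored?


Total items = chunks * items_per_chunk
= 8 * 3
= 24


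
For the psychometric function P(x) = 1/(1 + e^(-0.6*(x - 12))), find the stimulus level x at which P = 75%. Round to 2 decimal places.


At P = 0.75: 0.75 = 1/(1 + e^(-k*(x-x0)))
Solving: e^(-k*(x-x0)) = 1/3
x = x0 + ln(3)/k
ln(3) = 1.0986
x = 12 + 1.0986/0.6
= 12 + 1.831
= 13.83


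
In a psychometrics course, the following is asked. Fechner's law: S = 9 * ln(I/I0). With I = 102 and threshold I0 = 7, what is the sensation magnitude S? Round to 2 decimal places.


S = 9 * ln(102/7)
I/I0 = 14.571429
ln(14.571429) = 2.6791
S = 9 * 2.6791
= 24.11


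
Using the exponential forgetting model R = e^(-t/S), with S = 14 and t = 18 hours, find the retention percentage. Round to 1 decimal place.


R = e^(-t/S)
-t/S = -18/14 = -1.285714
R = e^(-1.285714) = 0.276453
Percentage = 0.276453 * 100
= 27.6


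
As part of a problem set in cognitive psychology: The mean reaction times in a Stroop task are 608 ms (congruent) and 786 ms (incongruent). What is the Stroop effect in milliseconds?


Stroop effect = RT(incongruent) - RT(congruent)
= 786 - 608
= 178 ms


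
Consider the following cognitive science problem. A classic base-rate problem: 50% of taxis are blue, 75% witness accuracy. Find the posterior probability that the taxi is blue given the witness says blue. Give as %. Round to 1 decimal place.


P(blue | says blue) = P(says blue | blue)*P(blue) / [P(says blue | blue)*P(blue) + P(says blue | not blue)*P(not blue)]
Numerator = 0.75 * 0.5 = 0.375
False identification = 0.25 * 0.5 = 0.125
P = 0.375 / (0.375 + 0.125)
= 0.375 / 0.5
As percentage = 75.0


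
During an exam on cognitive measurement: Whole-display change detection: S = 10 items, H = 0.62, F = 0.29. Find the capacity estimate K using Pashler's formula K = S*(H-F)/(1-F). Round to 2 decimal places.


K = S * (H - F) / (1 - F)
H - F = 0.33
1 - F = 0.71
K = 10 * 0.33 / 0.71
= 4.65


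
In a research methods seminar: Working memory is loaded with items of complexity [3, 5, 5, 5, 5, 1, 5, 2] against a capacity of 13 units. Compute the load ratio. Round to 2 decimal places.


Total complexity = 3 + 5 + 5 + 5 + 5 + 1 + 5 + 2 = 31
Load = total / capacity = 31 / 13
= 2.38


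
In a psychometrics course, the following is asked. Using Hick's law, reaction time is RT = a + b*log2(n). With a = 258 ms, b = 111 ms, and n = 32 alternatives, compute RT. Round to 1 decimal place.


RT = 258 + 111 * log2(32)
log2(32) = 5.0
RT = 258 + 111 * 5.0
= 258 + 555.0
= 813.0 ms


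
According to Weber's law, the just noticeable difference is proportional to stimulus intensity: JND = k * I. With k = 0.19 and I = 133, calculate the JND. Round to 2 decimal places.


JND = k * I
JND = 0.19 * 133
= 25.27


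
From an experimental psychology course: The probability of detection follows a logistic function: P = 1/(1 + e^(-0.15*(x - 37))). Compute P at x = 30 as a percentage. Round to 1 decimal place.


P(x) = 1/(1 + e^(-0.15*(30 - 37)))
Exponent = -0.15 * -7 = 1.05
e^(1.05) = 2.857651
P = 1/(1 + 2.857651) = 0.259225
Percentage = 25.9


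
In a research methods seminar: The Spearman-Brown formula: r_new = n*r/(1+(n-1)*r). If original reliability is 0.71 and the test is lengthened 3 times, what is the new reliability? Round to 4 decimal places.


r_new = n*r / (1 + (n-1)*r)
Numerator = 3 * 0.71 = 2.13
Denominator = 1 + 2 * 0.71 = 2.42
r_new = 2.13 / 2.42
= 0.8802


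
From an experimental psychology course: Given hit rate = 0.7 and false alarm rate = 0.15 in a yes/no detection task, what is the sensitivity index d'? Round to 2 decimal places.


d' = z(HR) - z(FAR)
z(0.7) = 0.5244
z(0.15) = -1.0364
d' = 0.5244 - -1.0364
= 1.56


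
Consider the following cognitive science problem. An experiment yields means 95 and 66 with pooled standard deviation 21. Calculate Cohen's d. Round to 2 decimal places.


Cohen's d = (M1 - M2) / S_pooled
= (95 - 66) / 21
= 29 / 21
= 1.38


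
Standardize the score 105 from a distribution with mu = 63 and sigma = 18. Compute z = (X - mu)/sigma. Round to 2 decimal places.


z = (X - mu) / sigma
= (105 - 63) / 18
= 42 / 18
= 2.33


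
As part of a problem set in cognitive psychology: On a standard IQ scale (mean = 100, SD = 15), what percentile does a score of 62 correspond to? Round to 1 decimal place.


z = (IQ - mean) / SD
z = (62 - 100) / 15 = -2.5333
Percentile = Phi(-2.5333) * 100
Phi(-2.5333) = 0.00565
= 0.6


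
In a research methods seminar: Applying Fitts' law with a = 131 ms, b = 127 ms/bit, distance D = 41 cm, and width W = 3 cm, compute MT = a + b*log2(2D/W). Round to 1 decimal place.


MT = 131 + 127 * log2(2*41/3)
2D/W = 27.333333
log2(27.333333) = 4.7726
MT = 131 + 127 * 4.7726
= 737.1 ms


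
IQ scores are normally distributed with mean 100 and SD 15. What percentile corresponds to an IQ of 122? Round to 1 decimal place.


z = (IQ - mean) / SD
z = (122 - 100) / 15 = 1.4667
Percentile = Phi(1.4667) * 100
Phi(1.4667) = 0.928771
= 92.9


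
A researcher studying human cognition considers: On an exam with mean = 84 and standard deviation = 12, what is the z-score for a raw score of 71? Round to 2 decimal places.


z = (X - mu) / sigma
= (71 - 84) / 12
= -13 / 12
= -1.08


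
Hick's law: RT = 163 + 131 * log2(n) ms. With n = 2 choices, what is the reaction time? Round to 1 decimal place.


RT = 163 + 131 * log2(2)
log2(2) = 1.0
RT = 163 + 131 * 1.0
= 163 + 131.0
= 294.0 ms


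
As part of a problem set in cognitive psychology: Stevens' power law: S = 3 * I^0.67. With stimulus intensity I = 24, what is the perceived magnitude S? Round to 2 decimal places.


S = 3 * 24^0.67
24^0.67 = 8.4089
S = 3 * 8.4089
= 25.23


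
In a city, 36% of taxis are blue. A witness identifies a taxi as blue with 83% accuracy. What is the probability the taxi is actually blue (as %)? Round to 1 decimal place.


P(blue | says blue) = P(says blue | blue)*P(blue) / [P(says blue | blue)*P(blue) + P(says blue | not blue)*P(not blue)]
Numerator = 0.83 * 0.36 = 0.2988
False identification = 0.17 * 0.64 = 0.1088
P = 0.2988 / (0.2988 + 0.1088)
= 0.2988 / 0.4076
As percentage = 73.3


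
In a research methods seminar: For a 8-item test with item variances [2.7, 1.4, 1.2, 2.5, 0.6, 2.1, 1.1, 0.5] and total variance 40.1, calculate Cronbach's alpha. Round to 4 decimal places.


alpha = (k/(k-1)) * (1 - sum(s_i^2)/s_total^2)
sum(item variances) = 12.1
k/(k-1) = 8/7 = 1.142857
1 - 12.1/40.1 = 1 - 0.301746 = 0.698254
alpha = 1.142857 * 0.698254
= 0.7980


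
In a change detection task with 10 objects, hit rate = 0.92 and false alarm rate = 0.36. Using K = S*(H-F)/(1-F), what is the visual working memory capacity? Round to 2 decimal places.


K = S * (H - F) / (1 - F)
H - F = 0.56
1 - F = 0.64
K = 10 * 0.56 / 0.64
= 8.75


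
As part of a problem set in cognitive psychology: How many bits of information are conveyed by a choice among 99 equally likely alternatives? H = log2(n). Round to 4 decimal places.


H = log2(n)
H = log2(99)
= 6.6294


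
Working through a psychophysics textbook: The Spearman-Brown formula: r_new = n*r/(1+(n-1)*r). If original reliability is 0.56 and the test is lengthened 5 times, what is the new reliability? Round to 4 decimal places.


r_new = n*r / (1 + (n-1)*r)
Numerator = 5 * 0.56 = 2.8
Denominator = 1 + 4 * 0.56 = 3.24
r_new = 2.8 / 3.24
= 0.8642


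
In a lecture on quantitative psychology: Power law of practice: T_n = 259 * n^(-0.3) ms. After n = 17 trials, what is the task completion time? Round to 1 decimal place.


T_n = 259 * 17^(-0.3)
17^(-0.3) = 0.42743
T_n = 259 * 0.42743
= 110.7 ms


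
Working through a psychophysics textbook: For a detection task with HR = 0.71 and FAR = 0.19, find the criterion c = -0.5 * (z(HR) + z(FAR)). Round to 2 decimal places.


c = -0.5 * (z(HR) + z(FAR))
z(0.71) = 0.5534
z(0.19) = -0.8779
c = -0.5 * (0.5534 + -0.8779)
= -0.5 * -0.3245
= 0.16


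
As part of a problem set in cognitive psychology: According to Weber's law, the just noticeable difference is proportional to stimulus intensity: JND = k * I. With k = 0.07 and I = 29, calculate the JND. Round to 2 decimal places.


JND = k * I
JND = 0.07 * 29
= 2.03


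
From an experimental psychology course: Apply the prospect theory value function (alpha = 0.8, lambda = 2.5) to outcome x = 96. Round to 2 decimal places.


Since x = 96 >= 0, use v(x) = x^0.8
96^0.8 = 38.5316
v(96) = 38.53


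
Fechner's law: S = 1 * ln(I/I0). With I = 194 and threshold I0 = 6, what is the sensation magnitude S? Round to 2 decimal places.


S = 1 * ln(194/6)
I/I0 = 32.333333
ln(32.333333) = 3.4761
S = 1 * 3.4761
= 3.48


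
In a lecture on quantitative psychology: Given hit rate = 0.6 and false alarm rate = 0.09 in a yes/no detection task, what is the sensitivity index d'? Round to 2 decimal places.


d' = z(HR) - z(FAR)
z(0.6) = 0.2533
z(0.09) = -1.3408
d' = 0.2533 - -1.3408
= 1.59


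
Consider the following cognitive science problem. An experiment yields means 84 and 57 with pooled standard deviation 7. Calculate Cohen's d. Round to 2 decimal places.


Cohen's d = (M1 - M2) / S_pooled
= (84 - 57) / 7
= 27 / 7
= 3.86


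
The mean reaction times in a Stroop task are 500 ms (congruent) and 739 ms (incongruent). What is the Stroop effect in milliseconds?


Stroop effect = RT(incongruent) - RT(congruent)
= 739 - 500
= 239 ms


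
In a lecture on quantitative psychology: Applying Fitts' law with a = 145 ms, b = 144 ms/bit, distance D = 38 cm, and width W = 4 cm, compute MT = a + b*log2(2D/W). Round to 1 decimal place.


MT = 145 + 144 * log2(2*38/4)
2D/W = 19.0
log2(19.0) = 4.2479
MT = 145 + 144 * 4.2479
= 756.7 ms


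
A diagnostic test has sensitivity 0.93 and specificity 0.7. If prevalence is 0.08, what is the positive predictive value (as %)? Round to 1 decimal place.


PPV = (sens * prev) / (sens * prev + (1-spec) * (1-prev))
Numerator = 0.93 * 0.08 = 0.0744
P(positive and no disease) = (1 - spec) * (1 - prev) = (1 - 0.7) * (1 - 0.08) = 0.276
Denominator = 0.0744 + 0.276 = 0.3504
PPV = 0.0744 / 0.3504 = 0.212329
As percentage = 21.2


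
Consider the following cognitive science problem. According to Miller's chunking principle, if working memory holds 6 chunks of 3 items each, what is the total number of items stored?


Total items = chunks * items_per_chunk
= 6 * 3
= 18


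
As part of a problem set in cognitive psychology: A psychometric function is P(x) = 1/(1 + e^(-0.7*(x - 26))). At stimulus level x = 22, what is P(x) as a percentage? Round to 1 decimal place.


P(x) = 1/(1 + e^(-0.7*(22 - 26)))
Exponent = -0.7 * -4 = 2.8
e^(2.8) = 16.444647
P = 1/(1 + 16.444647) = 0.057324
Percentage = 5.7


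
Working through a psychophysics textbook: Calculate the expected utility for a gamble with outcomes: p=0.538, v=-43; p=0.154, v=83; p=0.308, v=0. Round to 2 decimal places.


EU = sum(p_i * v_i)
0.538 * -43 = -23.134
0.154 * 83 = 12.782
0.308 * 0 = 0.0
EU = -23.134 + 12.782 + 0.0
= -10.35


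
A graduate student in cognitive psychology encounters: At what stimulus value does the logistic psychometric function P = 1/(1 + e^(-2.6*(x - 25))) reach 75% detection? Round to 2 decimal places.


At P = 0.75: 0.75 = 1/(1 + e^(-k*(x-x0)))
Solving: e^(-k*(x-x0)) = 1/3
x = x0 + ln(3)/k
ln(3) = 1.0986
x = 25 + 1.0986/2.6
= 25 + 0.4225
= 25.42


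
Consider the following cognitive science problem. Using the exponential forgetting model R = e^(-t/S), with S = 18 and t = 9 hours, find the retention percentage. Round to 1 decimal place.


R = e^(-t/S)
-t/S = -9/18 = -0.5
R = e^(-0.5) = 0.606531
Percentage = 0.606531 * 100
= 60.7


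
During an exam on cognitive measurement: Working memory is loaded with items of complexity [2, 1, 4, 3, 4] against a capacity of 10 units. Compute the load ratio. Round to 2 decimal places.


Total complexity = 2 + 1 + 4 + 3 + 4 = 14
Load = total / capacity = 14 / 10
= 1.40


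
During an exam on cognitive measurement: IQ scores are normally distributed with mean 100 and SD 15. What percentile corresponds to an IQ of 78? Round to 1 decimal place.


z = (IQ - mean) / SD
z = (78 - 100) / 15 = -1.4667
Percentile = Phi(-1.4667) * 100
Phi(-1.4667) = 0.071229
= 7.1


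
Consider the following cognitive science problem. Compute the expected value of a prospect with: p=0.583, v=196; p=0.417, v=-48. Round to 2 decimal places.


EU = sum(p_i * v_i)
0.583 * 196 = 114.268
0.417 * -48 = -20.016
EU = 114.268 + -20.016
= 94.25


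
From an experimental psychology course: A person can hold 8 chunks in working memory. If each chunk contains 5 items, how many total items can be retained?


Total items = chunks * items_per_chunk
= 8 * 5
= 40


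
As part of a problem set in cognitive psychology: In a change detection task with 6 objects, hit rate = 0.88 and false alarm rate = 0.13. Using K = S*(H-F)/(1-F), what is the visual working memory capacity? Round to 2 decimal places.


K = S * (H - F) / (1 - F)
H - F = 0.75
1 - F = 0.87
K = 6 * 0.75 / 0.87
= 5.17


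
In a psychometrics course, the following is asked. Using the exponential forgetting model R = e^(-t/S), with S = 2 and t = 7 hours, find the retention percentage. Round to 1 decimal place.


R = e^(-t/S)
-t/S = -7/2 = -3.5
R = e^(-3.5) = 0.030197
Percentage = 0.030197 * 100
= 3.0


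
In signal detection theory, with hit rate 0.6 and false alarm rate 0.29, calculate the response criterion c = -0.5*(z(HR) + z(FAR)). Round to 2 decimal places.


c = -0.5 * (z(HR) + z(FAR))
z(0.6) = 0.2533
z(0.29) = -0.5534
c = -0.5 * (0.2533 + -0.5534)
= -0.5 * -0.3001
= 0.15


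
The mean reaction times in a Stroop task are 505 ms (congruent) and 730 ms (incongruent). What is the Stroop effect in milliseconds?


Stroop effect = RT(incongruent) - RT(congruent)
= 730 - 505
= 225 ms


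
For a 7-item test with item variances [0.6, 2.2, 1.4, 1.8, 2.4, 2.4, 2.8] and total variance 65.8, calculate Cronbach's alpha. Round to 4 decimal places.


alpha = (k/(k-1)) * (1 - sum(s_i^2)/s_total^2)
sum(item variances) = 13.6
k/(k-1) = 7/6 = 1.166667
1 - 13.6/65.8 = 1 - 0.206687 = 0.793313
alpha = 1.166667 * 0.793313
= 0.9255


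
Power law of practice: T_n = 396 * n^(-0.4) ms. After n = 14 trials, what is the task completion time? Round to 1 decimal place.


T_n = 396 * 14^(-0.4)
14^(-0.4) = 0.347976
T_n = 396 * 0.347976
= 137.8 ms


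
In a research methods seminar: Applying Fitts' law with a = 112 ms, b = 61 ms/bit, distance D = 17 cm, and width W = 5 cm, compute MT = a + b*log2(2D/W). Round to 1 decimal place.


MT = 112 + 61 * log2(2*17/5)
2D/W = 6.8
log2(6.8) = 2.7655
MT = 112 + 61 * 2.7655
= 280.7 ms


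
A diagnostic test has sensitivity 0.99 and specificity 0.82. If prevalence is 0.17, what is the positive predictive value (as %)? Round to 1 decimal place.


PPV = (sens * prev) / (sens * prev + (1-spec) * (1-prev))
Numerator = 0.99 * 0.17 = 0.1683
P(positive and no disease) = (1 - spec) * (1 - prev) = (1 - 0.82) * (1 - 0.17) = 0.1494
Denominator = 0.1683 + 0.1494 = 0.3177
PPV = 0.1683 / 0.3177 = 0.529745
As percentage = 53.0


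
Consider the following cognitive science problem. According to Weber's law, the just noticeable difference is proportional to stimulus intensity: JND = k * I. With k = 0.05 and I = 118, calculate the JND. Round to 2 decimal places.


JND = k * I
JND = 0.05 * 118
= 5.90


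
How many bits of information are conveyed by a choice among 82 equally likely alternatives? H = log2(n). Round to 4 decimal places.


H = log2(n)
H = log2(82)
= 6.3576


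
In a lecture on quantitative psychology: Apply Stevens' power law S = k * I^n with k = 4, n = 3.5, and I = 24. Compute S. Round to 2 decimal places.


S = 4 * 24^3.5
24^3.5 = 67723.4924
S = 4 * 67723.4924
= 270893.97


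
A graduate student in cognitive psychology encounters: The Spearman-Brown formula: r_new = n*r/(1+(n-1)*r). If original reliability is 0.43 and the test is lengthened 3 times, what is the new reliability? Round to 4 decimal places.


r_new = n*r / (1 + (n-1)*r)
Numerator = 3 * 0.43 = 1.29
Denominator = 1 + 2 * 0.43 = 1.86
r_new = 1.29 / 1.86
= 0.6935


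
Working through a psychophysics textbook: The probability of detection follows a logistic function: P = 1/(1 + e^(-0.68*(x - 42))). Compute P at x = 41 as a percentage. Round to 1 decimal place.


P(x) = 1/(1 + e^(-0.68*(41 - 42)))
Exponent = -0.68 * -1 = 0.68
e^(0.68) = 1.973878
P = 1/(1 + 1.973878) = 0.336261
Percentage = 33.6


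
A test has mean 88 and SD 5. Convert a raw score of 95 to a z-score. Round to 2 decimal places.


z = (X - mu) / sigma
= (95 - 88) / 5
= 7 / 5
= 1.40


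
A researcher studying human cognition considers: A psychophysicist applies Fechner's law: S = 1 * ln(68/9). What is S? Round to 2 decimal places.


S = 1 * ln(68/9)
I/I0 = 7.555556
ln(7.555556) = 2.0223
S = 1 * 2.0223
= 2.02


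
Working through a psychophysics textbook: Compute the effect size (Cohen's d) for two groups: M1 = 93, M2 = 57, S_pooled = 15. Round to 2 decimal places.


Cohen's d = (M1 - M2) / S_pooled
= (93 - 57) / 15
= 36 / 15
= 2.40


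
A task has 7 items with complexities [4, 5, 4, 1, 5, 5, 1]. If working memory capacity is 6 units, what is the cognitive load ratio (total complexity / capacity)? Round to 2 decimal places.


Total complexity = 4 + 5 + 4 + 1 + 5 + 5 + 1 = 25
Load = total / capacity = 25 / 6
= 4.17


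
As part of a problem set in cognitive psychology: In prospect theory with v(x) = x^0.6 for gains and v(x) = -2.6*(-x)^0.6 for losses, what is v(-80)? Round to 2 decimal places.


Since x = -80 < 0, use v(x) = -lambda*(-x)^alpha
(-x) = 80
80^0.6 = 13.8629
v(-80) = -2.6 * 13.8629
= -36.04


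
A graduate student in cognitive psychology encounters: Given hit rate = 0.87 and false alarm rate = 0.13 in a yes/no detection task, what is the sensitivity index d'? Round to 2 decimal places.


d' = z(HR) - z(FAR)
z(0.87) = 1.1264
z(0.13) = -1.1264
d' = 1.1264 - -1.1264
= 2.25


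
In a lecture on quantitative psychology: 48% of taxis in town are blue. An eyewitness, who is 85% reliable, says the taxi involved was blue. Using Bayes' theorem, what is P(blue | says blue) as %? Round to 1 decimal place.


P(blue | says blue) = P(says blue | blue)*P(blue) / [P(says blue | blue)*P(blue) + P(says blue | not blue)*P(not blue)]
Numerator = 0.85 * 0.48 = 0.408
False identification = 0.15 * 0.52 = 0.078
P = 0.408 / (0.408 + 0.078)
= 0.408 / 0.486
As percentage = 84.0


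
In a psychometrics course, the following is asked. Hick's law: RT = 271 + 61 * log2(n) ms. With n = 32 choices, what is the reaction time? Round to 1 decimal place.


RT = 271 + 61 * log2(32)
log2(32) = 5.0
RT = 271 + 61 * 5.0
= 271 + 305.0
= 576.0 ms


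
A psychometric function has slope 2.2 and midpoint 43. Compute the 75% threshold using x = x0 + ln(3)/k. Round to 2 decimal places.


At P = 0.75: 0.75 = 1/(1 + e^(-k*(x-x0)))
Solving: e^(-k*(x-x0)) = 1/3
x = x0 + ln(3)/k
ln(3) = 1.0986
x = 43 + 1.0986/2.2
= 43 + 0.4994
= 43.50


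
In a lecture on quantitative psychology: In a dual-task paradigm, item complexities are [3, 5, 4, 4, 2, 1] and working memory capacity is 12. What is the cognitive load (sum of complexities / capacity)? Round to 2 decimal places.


Total complexity = 3 + 5 + 4 + 4 + 2 + 1 = 19
Load = total / capacity = 19 / 12
= 1.58


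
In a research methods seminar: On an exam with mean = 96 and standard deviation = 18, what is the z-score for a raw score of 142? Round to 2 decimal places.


z = (X - mu) / sigma
= (142 - 96) / 18
= 46 / 18
= 2.56


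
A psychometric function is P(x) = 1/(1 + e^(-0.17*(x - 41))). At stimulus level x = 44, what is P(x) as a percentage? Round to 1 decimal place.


P(x) = 1/(1 + e^(-0.17*(44 - 41)))
Exponent = -0.17 * 3 = -0.51
e^(-0.51) = 0.600496
P = 1/(1 + 0.600496) = 0.624806
Percentage = 62.5


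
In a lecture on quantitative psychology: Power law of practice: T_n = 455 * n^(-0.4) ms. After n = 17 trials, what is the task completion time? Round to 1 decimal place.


T_n = 455 * 17^(-0.4)
17^(-0.4) = 0.321974
T_n = 455 * 0.321974
= 146.5 ms


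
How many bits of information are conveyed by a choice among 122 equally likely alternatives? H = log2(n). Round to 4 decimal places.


H = log2(n)
H = log2(122)
= 6.9307


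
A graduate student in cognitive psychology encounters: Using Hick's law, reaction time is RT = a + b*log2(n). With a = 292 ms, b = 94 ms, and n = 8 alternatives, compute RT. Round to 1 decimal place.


RT = 292 + 94 * log2(8)
log2(8) = 3.0
RT = 292 + 94 * 3.0
= 292 + 282.0
= 574.0 ms


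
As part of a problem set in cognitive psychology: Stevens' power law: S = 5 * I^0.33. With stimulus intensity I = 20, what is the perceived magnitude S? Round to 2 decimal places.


S = 5 * 20^0.33
20^0.33 = 2.6874
S = 5 * 2.6874
= 13.44


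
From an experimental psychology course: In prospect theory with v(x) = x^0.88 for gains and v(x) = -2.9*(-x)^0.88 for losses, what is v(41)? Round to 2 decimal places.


Since x = 41 >= 0, use v(x) = x^0.88
41^0.88 = 26.2573
v(41) = 26.26


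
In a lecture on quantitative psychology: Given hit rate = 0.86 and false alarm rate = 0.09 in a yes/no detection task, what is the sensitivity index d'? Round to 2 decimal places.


d' = z(HR) - z(FAR)
z(0.86) = 1.0803
z(0.09) = -1.3408
d' = 1.0803 - -1.3408
= 2.42


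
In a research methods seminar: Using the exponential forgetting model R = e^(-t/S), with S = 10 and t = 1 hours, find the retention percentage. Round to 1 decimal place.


R = e^(-t/S)
-t/S = -1/10 = -0.1
R = e^(-0.1) = 0.904837
Percentage = 0.904837 * 100
= 90.5


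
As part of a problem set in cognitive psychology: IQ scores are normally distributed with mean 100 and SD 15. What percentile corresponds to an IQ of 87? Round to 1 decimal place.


z = (IQ - mean) / SD
z = (87 - 100) / 15 = -0.8667
Percentile = Phi(-0.8667) * 100
Phi(-0.8667) = 0.193053
= 19.3


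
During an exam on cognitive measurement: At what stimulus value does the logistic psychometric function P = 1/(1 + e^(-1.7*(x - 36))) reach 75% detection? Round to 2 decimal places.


At P = 0.75: 0.75 = 1/(1 + e^(-k*(x-x0)))
Solving: e^(-k*(x-x0)) = 1/3
x = x0 + ln(3)/k
ln(3) = 1.0986
x = 36 + 1.0986/1.7
= 36 + 0.6462
= 36.65


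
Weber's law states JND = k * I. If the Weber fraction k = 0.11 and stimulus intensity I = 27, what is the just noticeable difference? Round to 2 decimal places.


JND = k * I
JND = 0.11 * 27
= 2.97


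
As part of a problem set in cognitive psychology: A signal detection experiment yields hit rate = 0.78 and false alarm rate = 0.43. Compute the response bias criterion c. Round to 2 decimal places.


c = -0.5 * (z(HR) + z(FAR))
z(0.78) = 0.7722
z(0.43) = -0.1764
c = -0.5 * (0.7722 + -0.1764)
= -0.5 * 0.5958
= -0.30


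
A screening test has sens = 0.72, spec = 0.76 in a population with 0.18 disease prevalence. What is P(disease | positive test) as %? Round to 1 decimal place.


PPV = (sens * prev) / (sens * prev + (1-spec) * (1-prev))
Numerator = 0.72 * 0.18 = 0.1296
P(positive and no disease) = (1 - spec) * (1 - prev) = (1 - 0.76) * (1 - 0.18) = 0.1968
Denominator = 0.1296 + 0.1968 = 0.3264
PPV = 0.1296 / 0.3264 = 0.397059
As percentage = 39.7


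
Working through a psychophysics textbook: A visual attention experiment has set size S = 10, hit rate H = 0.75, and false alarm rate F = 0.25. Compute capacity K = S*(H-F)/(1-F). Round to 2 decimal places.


K = S * (H - F) / (1 - F)
H - F = 0.5
1 - F = 0.75
K = 10 * 0.5 / 0.75
= 6.67


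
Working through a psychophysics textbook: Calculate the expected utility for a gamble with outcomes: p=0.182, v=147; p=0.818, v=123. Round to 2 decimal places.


EU = sum(p_i * v_i)
0.182 * 147 = 26.754
0.818 * 123 = 100.614
EU = 26.754 + 100.614
= 127.37


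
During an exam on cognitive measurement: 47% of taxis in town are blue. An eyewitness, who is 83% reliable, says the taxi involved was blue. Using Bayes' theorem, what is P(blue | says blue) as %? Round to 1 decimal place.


P(blue | says blue) = P(says blue | blue)*P(blue) / [P(says blue | blue)*P(blue) + P(says blue | not blue)*P(not blue)]
Numerator = 0.83 * 0.47 = 0.3901
False identification = 0.17 * 0.53 = 0.0901
P = 0.3901 / (0.3901 + 0.0901)
= 0.3901 / 0.4802
As percentage = 81.2


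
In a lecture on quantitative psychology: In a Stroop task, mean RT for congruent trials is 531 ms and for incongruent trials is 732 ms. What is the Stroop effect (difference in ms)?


Stroop effect = RT(incongruent) - RT(congruent)
= 732 - 531
= 201 ms


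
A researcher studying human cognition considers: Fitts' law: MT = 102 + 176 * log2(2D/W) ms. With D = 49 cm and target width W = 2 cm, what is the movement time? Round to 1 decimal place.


MT = 102 + 176 * log2(2*49/2)
2D/W = 49.0
log2(49.0) = 5.6147
MT = 102 + 176 * 5.6147
= 1090.2 ms


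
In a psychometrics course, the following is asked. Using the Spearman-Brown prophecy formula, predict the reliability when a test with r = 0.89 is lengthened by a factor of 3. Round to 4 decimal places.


r_new = n*r / (1 + (n-1)*r)
Numerator = 3 * 0.89 = 2.67
Denominator = 1 + 2 * 0.89 = 2.78
r_new = 2.67 / 2.78
= 0.9604


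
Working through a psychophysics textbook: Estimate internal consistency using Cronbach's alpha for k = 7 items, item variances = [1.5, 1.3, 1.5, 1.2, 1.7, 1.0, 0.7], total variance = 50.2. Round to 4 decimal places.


alpha = (k/(k-1)) * (1 - sum(s_i^2)/s_total^2)
sum(item variances) = 8.9
k/(k-1) = 7/6 = 1.166667
1 - 8.9/50.2 = 1 - 0.177291 = 0.822709
alpha = 1.166667 * 0.822709
= 0.9598


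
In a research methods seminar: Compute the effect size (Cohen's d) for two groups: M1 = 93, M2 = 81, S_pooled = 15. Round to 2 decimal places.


Cohen's d = (M1 - M2) / S_pooled
= (93 - 81) / 15
= 12 / 15
= 0.80


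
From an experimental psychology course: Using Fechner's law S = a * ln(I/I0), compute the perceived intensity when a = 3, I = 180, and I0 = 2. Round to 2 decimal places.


S = 3 * ln(180/2)
I/I0 = 90.0
ln(90.0) = 4.4998
S = 3 * 4.4998
= 13.50
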